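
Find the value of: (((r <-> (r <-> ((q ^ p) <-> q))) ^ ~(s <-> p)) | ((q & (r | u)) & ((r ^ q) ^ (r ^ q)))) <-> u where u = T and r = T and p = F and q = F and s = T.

F

q ^ p = F ^ F = F
(q ^ p) <-> q = F <-> F = T
r <-> ((q ^ p) <-> q) = T <-> T = T
r <-> (r <-> ((q ^ p) <-> q)) = T <-> T = T
s <-> p = T <-> F = F
~(s <-> p) = ~F = T
(r <-> (r <-> ((q ^ p) <-> q))) ^ ~(s <-> p) = T ^ T = F
r | u = T | T = T
q & (r | u) = F & T = F
r ^ q = T ^ F = T
r ^ q = T ^ F = T
(r ^ q) ^ (r ^ q) = T ^ T = F
(q & (r | u)) & ((r ^ q) ^ (r ^ q)) = F & F = F
((r <-> (r <-> ((q ^ p) <-> q))) ^ ~(s <-> p)) | ((q & (r | u)) & ((r ^ q) ^ (r ^ q))) = F | F = F
(((r <-> (r <-> ((q ^ p) <-> q))) ^ ~(s <-> p)) | ((q & (r | u)) & ((r ^ q) ^ (r ^ q)))) <-> u = F <-> T = F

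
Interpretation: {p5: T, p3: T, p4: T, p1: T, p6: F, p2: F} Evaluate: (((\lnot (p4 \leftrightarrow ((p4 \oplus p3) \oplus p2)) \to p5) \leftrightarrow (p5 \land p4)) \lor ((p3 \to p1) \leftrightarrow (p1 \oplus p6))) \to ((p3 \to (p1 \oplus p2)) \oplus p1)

F

p4 \oplus p3 = T \oplus T = F
(p4 \oplus p3) \oplus p2 = F \oplus F = F
p4 \leftrightarrow ((p4 \oplus p3) \oplus p2) = T \leftrightarrow F = F
\lnot (p4 \leftrightarrow ((p4 \oplus p3) \oplus p2)) = \lnot F = T
\lnot (p4 \leftrightarrow ((p4 \oplus p3) \oplus p2)) \to p5 = T \to T = T
p5 \land p4 = T \land T = T
(\lnot (p4 \leftrightarrow ((p4 \oplus p3) \oplus p2)) \to p5) \leftrightarrow (p5 \land p4) = T \leftrightarrow T = T
p3 \to p1 = T \to T = T
p1 \oplus p6 = T \oplus F = T
(p3 \to p1) \leftrightarrow (p1 \oplus p6) = T \leftrightarrow T = T
((\lnot (p4 \leftrightarrow ((p4 \oplus p3) \oplus p2)) \to p5) \leftrightarrow (p5 \land p4)) \lor ((p3 \to p1) \leftrightarrow (p1 \oplus p6)) = T \lor T = T
p1 \oplus p2 = T \oplus F = T
p3 \to (p1 \oplus p2) = T \to T = T
(p3 \to (p1 \oplus p2)) \oplus p1 = T \oplus T = F
(((\lnot (p4 \leftrightarrow ((p4 \oplus p3) \oplus p2)) \to p5) \leftrightarrow (p5 \land p4)) \lor ((p3 \to p1) \leftrightarrow (p1 \oplus p6))) \to ((p3 \to (p1 \oplus p2)) \oplus p1) = T \to F = F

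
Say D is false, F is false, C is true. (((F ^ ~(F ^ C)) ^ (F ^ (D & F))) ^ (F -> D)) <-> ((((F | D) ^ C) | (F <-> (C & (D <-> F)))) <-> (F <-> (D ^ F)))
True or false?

True

Substituting D=False, F=False, C=True:
F ^ C = False ^ True = True
~(F ^ C) = ~True = False
F ^ ~(F ^ C) = False ^ False = False
D & F = False & False = False
F ^ (D & F) = False ^ False = False
(F ^ ~(F ^ C)) ^ (F ^ (D & F)) = False ^ False = False
F -> D = False -> False = True
((F ^ ~(F ^ C)) ^ (F ^ (D & F))) ^ (F -> D) = False ^ True = True
F | D = False | False = False
(F | D) ^ C = False ^ True = True
D <-> F = False <-> False = True
C & (D <-> F) = True & True = True
F <-> (C & (D <-> F)) = False <-> True = False
((F | D) ^ C) | (F <-> (C & (D <-> F))) = True | False = True
D ^ F = False ^ False = False
F <-> (D ^ F) = False <-> False = True
(((F | D) ^ C) | (F <-> (C & (D <-> F)))) <-> (F <-> (D ^ F)) = True <-> True = True
(((F ^ ~(F ^ C)) ^ (F ^ (D & F))) ^ (F -> D)) <-> ((((F | D) ^ C) | (F <-> (C & (D <-> F)))) <-> (F <-> (D ^ F))) = True <-> True = True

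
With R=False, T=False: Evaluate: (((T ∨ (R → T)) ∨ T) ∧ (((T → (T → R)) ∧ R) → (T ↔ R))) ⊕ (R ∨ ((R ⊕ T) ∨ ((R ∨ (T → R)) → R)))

True

R → T = False → False = True
T ∨ (R → T) = False ∨ True = True
(T ∨ (R → T)) ∨ T = True ∨ False = True
T → R = False → False = True
T → (T → R) = False → True = True
(T → (T → R)) ∧ R = True ∧ False = False
T ↔ R = False ↔ False = True
((T → (T → R)) ∧ R) → (T ↔ R) = False → True = True
((T ∨ (R → T)) ∨ T) ∧ (((T → (T → R)) ∧ R) → (T ↔ R)) = True ∧ True = True
R ⊕ T = False ⊕ False = False
T → R = False → False = True
R ∨ (T → R) = False ∨ True = True
(R ∨ (T → R)) → R = True → False = False
(R ⊕ T) ∨ ((R ∨ (T → R)) → R) = False ∨ False = False
R ∨ ((R ⊕ T) ∨ ((R ∨ (T → R)) → R)) = False ∨ False = False
(((T ∨ (R → T)) ∨ T) ∧ (((T → (T → R)) ∧ R) → (T ↔ R))) ⊕ (R ∨ ((R ⊕ T) ∨ ((R ∨ (T → R)) → R))) = True ⊕ False = True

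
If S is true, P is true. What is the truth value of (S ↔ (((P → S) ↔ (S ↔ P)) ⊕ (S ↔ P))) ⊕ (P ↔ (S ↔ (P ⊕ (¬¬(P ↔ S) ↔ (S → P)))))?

False

P → S = True → True = True
S ↔ P = True ↔ True = True
(P → S) ↔ (S ↔ P) = True ↔ True = True
S ↔ P = True ↔ True = True
((P → S) ↔ (S ↔ P)) ⊕ (S ↔ P) = True ⊕ True = False
S ↔ (((P → S) ↔ (S ↔ P)) ⊕ (S ↔ P)) = True ↔ False = False
P ↔ S = True ↔ True = True
¬(P ↔ S) = ¬True = False
¬¬(P ↔ S) = ¬False = True
S → P = True → True = True
¬¬(P ↔ S) ↔ (S → P) = True ↔ True = True
P ⊕ (¬¬(P ↔ S) ↔ (S → P)) = True ⊕ True = False
S ↔ (P ⊕ (¬¬(P ↔ S) ↔ (S → P))) = True ↔ False = False
P ↔ (S ↔ (P ⊕ (¬¬(P ↔ S) ↔ (S → P)))) = True ↔ False = False
(S ↔ (((P → S) ↔ (S ↔ P)) ⊕ (S ↔ P))) ⊕ (P ↔ (S ↔ (P ⊕ (¬¬(P ↔ S) ↔ (S → P))))) = False ⊕ False = False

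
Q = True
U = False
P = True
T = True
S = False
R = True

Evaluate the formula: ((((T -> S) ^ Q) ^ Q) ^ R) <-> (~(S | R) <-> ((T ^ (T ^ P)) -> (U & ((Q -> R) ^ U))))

True

T -> S = True -> False = False
(T -> S) ^ Q = False ^ True = True
((T -> S) ^ Q) ^ Q = True ^ True = False
(((T -> S) ^ Q) ^ Q) ^ R = False ^ True = True
S | R = False | True = True
~(S | R) = ~True = False
T ^ P = True ^ True = False
T ^ (T ^ P) = True ^ False = True
Q -> R = True -> True = True
(Q -> R) ^ U = True ^ False = True
U & ((Q -> R) ^ U) = False & True = False
(T ^ (T ^ P)) -> (U & ((Q -> R) ^ U)) = True -> False = False
~(S | R) <-> ((T ^ (T ^ P)) -> (U & ((Q -> R) ^ U))) = False <-> False = True
((((T -> S) ^ Q) ^ Q) ^ R) <-> (~(S | R) <-> ((T ^ (T ^ P)) -> (U & ((Q -> R) ^ U)))) = True <-> True = True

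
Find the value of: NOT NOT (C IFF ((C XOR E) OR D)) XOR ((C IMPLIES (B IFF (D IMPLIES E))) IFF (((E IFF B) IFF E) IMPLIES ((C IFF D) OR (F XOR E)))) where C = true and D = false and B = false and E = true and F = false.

false

C XOR E = true XOR true = false
(C XOR E) OR D = false OR false = false
C IFF ((C XOR E) OR D) = true IFF false = false
NOT (C IFF ((C XOR E) OR D)) = NOT false = true
NOT NOT (C IFF ((C XOR E) OR D)) = NOT true = false
D IMPLIES E = false IMPLIES true = true
B IFF (D IMPLIES E) = false IFF true = false
C IMPLIES (B IFF (D IMPLIES E)) = true IMPLIES false = false
E IFF B = true IFF false = false
(E IFF B) IFF E = false IFF true = false
C IFF D = true IFF false = false
F XOR E = false XOR true = true
(C IFF D) OR (F XOR E) = false OR true = true
((E IFF B) IFF E) IMPLIES ((C IFF D) OR (F XOR E)) = false IMPLIES true = true
(C IMPLIES (B IFF (D IMPLIES E))) IFF (((E IFF B) IFF E) IMPLIES ((C IFF D) OR (F XOR E))) = false IFF true = false
NOT NOT (C IFF ((C XOR E) OR D)) XOR ((C IMPLIES (B IFF (D IMPLIES E))) IFF (((E IFF B) IFF E) IMPLIES ((C IFF D) OR (F XOR E)))) = false XOR false = false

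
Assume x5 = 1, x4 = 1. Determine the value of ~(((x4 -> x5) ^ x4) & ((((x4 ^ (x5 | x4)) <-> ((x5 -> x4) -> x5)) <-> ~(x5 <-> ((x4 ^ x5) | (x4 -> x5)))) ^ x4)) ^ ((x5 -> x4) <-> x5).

0

x4 -> x5 = 1 -> 1 = 1
(x4 -> x5) ^ x4 = 1 ^ 1 = 0
x5 | x4 = 1 | 1 = 1
x4 ^ (x5 | x4) = 1 ^ 1 = 0
x5 -> x4 = 1 -> 1 = 1
(x5 -> x4) -> x5 = 1 -> 1 = 1
(x4 ^ (x5 | x4)) <-> ((x5 -> x4) -> x5) = 0 <-> 1 = 0
x4 ^ x5 = 1 ^ 1 = 0
x4 -> x5 = 1 -> 1 = 1
(x4 ^ x5) | (x4 -> x5) = 0 | 1 = 1
x5 <-> ((x4 ^ x5) | (x4 -> x5)) = 1 <-> 1 = 1
~(x5 <-> ((x4 ^ x5) | (x4 -> x5))) = ~1 = 0
((x4 ^ (x5 | x4)) <-> ((x5 -> x4) -> x5)) <-> ~(x5 <-> ((x4 ^ x5) | (x4 -> x5))) = 0 <-> 0 = 1
(((x4 ^ (x5 | x4)) <-> ((x5 -> x4) -> x5)) <-> ~(x5 <-> ((x4 ^ x5) | (x4 -> x5)))) ^ x4 = 1 ^ 1 = 0
((x4 -> x5) ^ x4) & ((((x4 ^ (x5 | x4)) <-> ((x5 -> x4) -> x5)) <-> ~(x5 <-> ((x4 ^ x5) | (x4 -> x5)))) ^ x4) = 0 & 0 = 0
~(((x4 -> x5) ^ x4) & ((((x4 ^ (x5 | x4)) <-> ((x5 -> x4) -> x5)) <-> ~(x5 <-> ((x4 ^ x5) | (x4 -> x5)))) ^ x4)) = ~0 = 1
x5 -> x4 = 1 -> 1 = 1
(x5 -> x4) <-> x5 = 1 <-> 1 = 1
~(((x4 -> x5) ^ x4) & ((((x4 ^ (x5 | x4)) <-> ((x5 -> x4) -> x5)) <-> ~(x5 <-> ((x4 ^ x5) | (x4 -> x5)))) ^ x4)) ^ ((x5 -> x4) <-> x5) = 1 ^ 1 = 0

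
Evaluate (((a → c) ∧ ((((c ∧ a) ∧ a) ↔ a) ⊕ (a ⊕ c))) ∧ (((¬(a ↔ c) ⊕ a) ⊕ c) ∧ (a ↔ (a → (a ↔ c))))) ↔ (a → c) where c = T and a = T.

F

a → c = T → T = T
c ∧ a = T ∧ T = T
(c ∧ a) ∧ a = T ∧ T = T
((c ∧ a) ∧ a) ↔ a = T ↔ T = T
a ⊕ c = T ⊕ T = F
(((c ∧ a) ∧ a) ↔ a) ⊕ (a ⊕ c) = T ⊕ F = T
(a → c) ∧ ((((c ∧ a) ∧ a) ↔ a) ⊕ (a ⊕ c)) = T ∧ T = T
a ↔ c = T ↔ T = T
¬(a ↔ c) = ¬T = F
¬(a ↔ c) ⊕ a = F ⊕ T = T
(¬(a ↔ c) ⊕ a) ⊕ c = T ⊕ T = F
a ↔ c = T ↔ T = T
a → (a ↔ c) = T → T = T
a ↔ (a → (a ↔ c)) = T ↔ T = T
((¬(a ↔ c) ⊕ a) ⊕ c) ∧ (a ↔ (a → (a ↔ c))) = F ∧ T = F
((a → c) ∧ ((((c ∧ a) ∧ a) ↔ a) ⊕ (a ⊕ c))) ∧ (((¬(a ↔ c) ⊕ a) ⊕ c) ∧ (a ↔ (a → (a ↔ c)))) = T ∧ F = F
a → c = T → T = T
(((a → c) ∧ ((((c ∧ a) ∧ a) ↔ a) ⊕ (a ⊕ c))) ∧ (((¬(a ↔ c) ⊕ a) ⊕ c) ∧ (a ↔ (a → (a ↔ c))))) ↔ (a → c) = F ↔ T = F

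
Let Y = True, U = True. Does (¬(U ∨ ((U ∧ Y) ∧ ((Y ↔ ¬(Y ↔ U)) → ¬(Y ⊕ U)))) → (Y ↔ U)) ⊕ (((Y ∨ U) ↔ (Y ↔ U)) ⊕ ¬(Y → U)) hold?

U ∧ Y = True ∧ True = True
Y ↔ U = True ↔ True = True
¬(Y ↔ U) = ¬True = False
Y ↔ ¬(Y ↔ U) = True ↔ False = False
Y ⊕ U = True ⊕ True = False
¬(Y ⊕ U) = ¬False = True
(Y ↔ ¬(Y ↔ U)) → ¬(Y ⊕ U) = False → True = True
(U ∧ Y) ∧ ((Y ↔ ¬(Y ↔ U)) → ¬(Y ⊕ U)) = True ∧ True = True
U ∨ ((U ∧ Y) ∧ ((Y ↔ ¬(Y ↔ U)) → ¬(Y ⊕ U))) = True ∨ True = True
¬(U ∨ ((U ∧ Y) ∧ ((Y ↔ ¬(Y ↔ U)) → ¬(Y ⊕ U)))) = ¬True = False
Y ↔ U = True ↔ True = True
¬(U ∨ ((U ∧ Y) ∧ ((Y ↔ ¬(Y ↔ U)) → ¬(Y ⊕ U)))) → (Y ↔ U) = False → True = True
Y ∨ U = True ∨ True = True
Y ↔ U = True ↔ True = True
(Y ∨ U) ↔ (Y ↔ U) = True ↔ True = True
Y → U = True → True = True
¬(Y → U) = ¬True = False
((Y ∨ U) ↔ (Y ↔ U)) ⊕ ¬(Y → U) = True ⊕ False = True
(¬(U ∨ ((U ∧ Y) ∧ ((Y ↔ ¬(Y ↔ U)) → ¬(Y ⊕ U)))) → (Y ↔ U)) ⊕ (((Y ∨ U) ↔ (Y ↔ U)) ⊕ ¬(Y → U)) = True ⊕ True = False

False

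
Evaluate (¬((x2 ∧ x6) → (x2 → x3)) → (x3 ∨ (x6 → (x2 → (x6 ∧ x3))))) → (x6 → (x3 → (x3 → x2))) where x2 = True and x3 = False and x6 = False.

Substituting x2=True, x3=False, x6=False:
x2 ∧ x6 = True ∧ False = False
x2 → x3 = True → False = False
(x2 ∧ x6) → (x2 → x3) = False → False = True
¬((x2 ∧ x6) → (x2 → x3)) = ¬True = False
x6 ∧ x3 = False ∧ False = False
x2 → (x6 ∧ x3) = True → False = False
x6 → (x2 → (x6 ∧ x3)) = False → False = True
x3 ∨ (x6 → (x2 → (x6 ∧ x3))) = False ∨ True = True
¬((x2 ∧ x6) → (x2 → x3)) → (x3 ∨ (x6 → (x2 → (x6 ∧ x3)))) = False → True = True
x3 → x2 = False → True = True
x3 → (x3 → x2) = False → True = True
x6 → (x3 → (x3 → x2)) = False → True = True
(¬((x2 ∧ x6) → (x2 → x3)) → (x3 ∨ (x6 → (x2 → (x6 ∧ x3))))) → (x6 → (x3 → (x3 → x2))) = True → True = True

True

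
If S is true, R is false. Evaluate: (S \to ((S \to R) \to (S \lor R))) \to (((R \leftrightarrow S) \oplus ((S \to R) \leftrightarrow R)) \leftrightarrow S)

\text{True}

S \to R = \text{True} \to \text{False} = \text{False}
S \lor R = \text{True} \lor \text{False} = \text{True}
(S \to R) \to (S \lor R) = \text{False} \to \text{True} = \text{True}
S \to ((S \to R) \to (S \lor R)) = \text{True} \to \text{True} = \text{True}
R \leftrightarrow S = \text{False} \leftrightarrow \text{True} = \text{False}
S \to R = \text{True} \to \text{False} = \text{False}
(S \to R) \leftrightarrow R = \text{False} \leftrightarrow \text{False} = \text{True}
(R \leftrightarrow S) \oplus ((S \to R) \leftrightarrow R) = \text{False} \oplus \text{True} = \text{True}
((R \leftrightarrow S) \oplus ((S \to R) \leftrightarrow R)) \leftrightarrow S = \text{True} \leftrightarrow \text{True} = \text{True}
(S \to ((S \to R) \to (S \lor R))) \to (((R \leftrightarrow S) \oplus ((S \to R) \leftrightarrow R)) \leftrightarrow S) = \text{True} \to \text{True} = \text{True}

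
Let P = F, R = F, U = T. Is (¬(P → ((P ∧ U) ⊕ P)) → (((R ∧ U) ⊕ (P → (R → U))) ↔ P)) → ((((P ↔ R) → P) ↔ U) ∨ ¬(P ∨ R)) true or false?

T

P ∧ U = F ∧ T = F
(P ∧ U) ⊕ P = F ⊕ F = F
P → ((P ∧ U) ⊕ P) = F → F = T
¬(P → ((P ∧ U) ⊕ P)) = ¬T = F
R ∧ U = F ∧ T = F
R → U = F → T = T
P → (R → U) = F → T = T
(R ∧ U) ⊕ (P → (R → U)) = F ⊕ T = T
((R ∧ U) ⊕ (P → (R → U))) ↔ P = T ↔ F = F
¬(P → ((P ∧ U) ⊕ P)) → (((R ∧ U) ⊕ (P → (R → U))) ↔ P) = F → F = T
P ↔ R = F ↔ F = T
(P ↔ R) → P = T → F = F
((P ↔ R) → P) ↔ U = F ↔ T = F
P ∨ R = F ∨ F = F
¬(P ∨ R) = ¬F = T
(((P ↔ R) → P) ↔ U) ∨ ¬(P ∨ R) = F ∨ T = T
(¬(P → ((P ∧ U) ⊕ P)) → (((R ∧ U) ⊕ (P → (R → U))) ↔ P)) → ((((P ↔ R) → P) ↔ U) ∨ ¬(P ∨ R)) = T → T = T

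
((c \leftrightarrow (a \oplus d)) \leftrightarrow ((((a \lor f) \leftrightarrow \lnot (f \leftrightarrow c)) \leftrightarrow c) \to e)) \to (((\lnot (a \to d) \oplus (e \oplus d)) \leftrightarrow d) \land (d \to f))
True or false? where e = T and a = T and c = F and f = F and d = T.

F

Substituting e=T, a=T, c=F, f=F, d=T:
a \oplus d = T \oplus T = F
c \leftrightarrow (a \oplus d) = F \leftrightarrow F = T
a \lor f = T \lor F = T
f \leftrightarrow c = F \leftrightarrow F = T
\lnot (f \leftrightarrow c) = \lnot T = F
(a \lor f) \leftrightarrow \lnot (f \leftrightarrow c) = T \leftrightarrow F = F
((a \lor f) \leftrightarrow \lnot (f \leftrightarrow c)) \leftrightarrow c = F \leftrightarrow F = T
(((a \lor f) \leftrightarrow \lnot (f \leftrightarrow c)) \leftrightarrow c) \to e = T \to T = T
(c \leftrightarrow (a \oplus d)) \leftrightarrow ((((a \lor f) \leftrightarrow \lnot (f \leftrightarrow c)) \leftrightarrow c) \to e) = T \leftrightarrow T = T
a \to d = T \to T = T
\lnot (a \to d) = \lnot T = F
e \oplus d = T \oplus T = F
\lnot (a \to d) \oplus (e \oplus d) = F \oplus F = F
(\lnot (a \to d) \oplus (e \oplus d)) \leftrightarrow d = F \leftrightarrow T = F
d \to f = T \to F = F
((\lnot (a \to d) \oplus (e \oplus d)) \leftrightarrow d) \land (d \to f) = F \land F = F
((c \leftrightarrow (a \oplus d)) \leftrightarrow ((((a \lor f) \leftrightarrow \lnot (f \leftrightarrow c)) \leftrightarrow c) \to e)) \to (((\lnot (a \to d) \oplus (e \oplus d)) \leftrightarrow d) \land (d \to f)) = T \to F = F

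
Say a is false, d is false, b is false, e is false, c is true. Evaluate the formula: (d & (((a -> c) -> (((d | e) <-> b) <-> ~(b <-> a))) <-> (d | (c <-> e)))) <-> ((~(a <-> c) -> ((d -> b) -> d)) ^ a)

a -> c = False -> True = True
d | e = False | False = False
(d | e) <-> b = False <-> False = True
b <-> a = False <-> False = True
~(b <-> a) = ~True = False
((d | e) <-> b) <-> ~(b <-> a) = True <-> False = False
(a -> c) -> (((d | e) <-> b) <-> ~(b <-> a)) = True -> False = False
c <-> e = True <-> False = False
d | (c <-> e) = False | False = False
((a -> c) -> (((d | e) <-> b) <-> ~(b <-> a))) <-> (d | (c <-> e)) = False <-> False = True
d & (((a -> c) -> (((d | e) <-> b) <-> ~(b <-> a))) <-> (d | (c <-> e))) = False & True = False
a <-> c = False <-> True = False
~(a <-> c) = ~False = True
d -> b = False -> False = True
(d -> b) -> d = True -> False = False
~(a <-> c) -> ((d -> b) -> d) = True -> False = False
(~(a <-> c) -> ((d -> b) -> d)) ^ a = False ^ False = False
(d & (((a -> c) -> (((d | e) <-> b) <-> ~(b <-> a))) <-> (d | (c <-> e)))) <-> ((~(a <-> c) -> ((d -> b) -> d)) ^ a) = False <-> False = True

True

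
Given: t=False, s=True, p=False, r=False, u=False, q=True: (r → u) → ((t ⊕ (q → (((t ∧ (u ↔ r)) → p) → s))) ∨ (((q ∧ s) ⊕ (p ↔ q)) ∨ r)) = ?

True

Substituting t=False, s=True, p=False, r=False, u=False, q=True:
r → u = False → False = True
u ↔ r = False ↔ False = True
t ∧ (u ↔ r) = False ∧ True = False
(t ∧ (u ↔ r)) → p = False → False = True
((t ∧ (u ↔ r)) → p) → s = True → True = True
q → (((t ∧ (u ↔ r)) → p) → s) = True → True = True
t ⊕ (q → (((t ∧ (u ↔ r)) → p) → s)) = False ⊕ True = True
q ∧ s = True ∧ True = True
p ↔ q = False ↔ True = False
(q ∧ s) ⊕ (p ↔ q) = True ⊕ False = True
((q ∧ s) ⊕ (p ↔ q)) ∨ r = True ∨ False = True
(t ⊕ (q → (((t ∧ (u ↔ r)) → p) → s))) ∨ (((q ∧ s) ⊕ (p ↔ q)) ∨ r) = True ∨ True = True
(r → u) → ((t ⊕ (q → (((t ∧ (u ↔ r)) → p) → s))) ∨ (((q ∧ s) ⊕ (p ↔ q)) ∨ r)) = True → True = True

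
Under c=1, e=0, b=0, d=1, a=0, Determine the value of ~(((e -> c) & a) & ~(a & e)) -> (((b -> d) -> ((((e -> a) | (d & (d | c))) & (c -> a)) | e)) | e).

e -> c = 0 -> 1 = 1
(e -> c) & a = 1 & 0 = 0
a & e = 0 & 0 = 0
~(a & e) = ~0 = 1
((e -> c) & a) & ~(a & e) = 0 & 1 = 0
~(((e -> c) & a) & ~(a & e)) = ~0 = 1
b -> d = 0 -> 1 = 1
e -> a = 0 -> 0 = 1
d | c = 1 | 1 = 1
d & (d | c) = 1 & 1 = 1
(e -> a) | (d & (d | c)) = 1 | 1 = 1
c -> a = 1 -> 0 = 0
((e -> a) | (d & (d | c))) & (c -> a) = 1 & 0 = 0
(((e -> a) | (d & (d | c))) & (c -> a)) | e = 0 | 0 = 0
(b -> d) -> ((((e -> a) | (d & (d | c))) & (c -> a)) | e) = 1 -> 0 = 0
((b -> d) -> ((((e -> a) | (d & (d | c))) & (c -> a)) | e)) | e = 0 | 0 = 0
~(((e -> c) & a) & ~(a & e)) -> (((b -> d) -> ((((e -> a) | (d & (d | c))) & (c -> a)) | e)) | e) = 1 -> 0 = 0

0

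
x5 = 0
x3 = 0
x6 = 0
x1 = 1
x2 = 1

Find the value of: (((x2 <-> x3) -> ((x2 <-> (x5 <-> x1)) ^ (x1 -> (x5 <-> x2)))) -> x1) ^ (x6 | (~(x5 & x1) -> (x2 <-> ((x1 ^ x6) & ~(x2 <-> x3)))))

Substituting x5=0, x3=0, x6=0, x1=1, x2=1:
x2 <-> x3 = 1 <-> 0 = 0
x5 <-> x1 = 0 <-> 1 = 0
x2 <-> (x5 <-> x1) = 1 <-> 0 = 0
x5 <-> x2 = 0 <-> 1 = 0
x1 -> (x5 <-> x2) = 1 -> 0 = 0
(x2 <-> (x5 <-> x1)) ^ (x1 -> (x5 <-> x2)) = 0 ^ 0 = 0
(x2 <-> x3) -> ((x2 <-> (x5 <-> x1)) ^ (x1 -> (x5 <-> x2))) = 0 -> 0 = 1
((x2 <-> x3) -> ((x2 <-> (x5 <-> x1)) ^ (x1 -> (x5 <-> x2)))) -> x1 = 1 -> 1 = 1
x5 & x1 = 0 & 1 = 0
~(x5 & x1) = ~0 = 1
x1 ^ x6 = 1 ^ 0 = 1
x2 <-> x3 = 1 <-> 0 = 0
~(x2 <-> x3) = ~0 = 1
(x1 ^ x6) & ~(x2 <-> x3) = 1 & 1 = 1
x2 <-> ((x1 ^ x6) & ~(x2 <-> x3)) = 1 <-> 1 = 1
~(x5 & x1) -> (x2 <-> ((x1 ^ x6) & ~(x2 <-> x3))) = 1 -> 1 = 1
x6 | (~(x5 & x1) -> (x2 <-> ((x1 ^ x6) & ~(x2 <-> x3)))) = 0 | 1 = 1
(((x2 <-> x3) -> ((x2 <-> (x5 <-> x1)) ^ (x1 -> (x5 <-> x2)))) -> x1) ^ (x6 | (~(x5 & x1) -> (x2 <-> ((x1 ^ x6) & ~(x2 <-> x3))))) = 1 ^ 1 = 0

0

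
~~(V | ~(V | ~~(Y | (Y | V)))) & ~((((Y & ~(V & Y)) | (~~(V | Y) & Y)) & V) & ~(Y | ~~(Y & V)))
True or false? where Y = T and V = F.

Y | V = T | F = T
Y | (Y | V) = T | T = T
~(Y | (Y | V)) = ~T = F
~~(Y | (Y | V)) = ~F = T
V | ~~(Y | (Y | V)) = F | T = T
~(V | ~~(Y | (Y | V))) = ~T = F
V | ~(V | ~~(Y | (Y | V))) = F | F = F
~(V | ~(V | ~~(Y | (Y | V)))) = ~F = T
~~(V | ~(V | ~~(Y | (Y | V)))) = ~T = F
V & Y = F & T = F
~(V & Y) = ~F = T
Y & ~(V & Y) = T & T = T
V | Y = F | T = T
~(V | Y) = ~T = F
~~(V | Y) = ~F = T
~~(V | Y) & Y = T & T = T
(Y & ~(V & Y)) | (~~(V | Y) & Y) = T | T = T
((Y & ~(V & Y)) | (~~(V | Y) & Y)) & V = T & F = F
Y & V = T & F = F
~(Y & V) = ~F = T
~~(Y & V) = ~T = F
Y | ~~(Y & V) = T | F = T
~(Y | ~~(Y & V)) = ~T = F
(((Y & ~(V & Y)) | (~~(V | Y) & Y)) & V) & ~(Y | ~~(Y & V)) = F & F = F
~((((Y & ~(V & Y)) | (~~(V | Y) & Y)) & V) & ~(Y | ~~(Y & V))) = ~F = T
~~(V | ~(V | ~~(Y | (Y | V)))) & ~((((Y & ~(V & Y)) | (~~(V | Y) & Y)) & V) & ~(Y | ~~(Y & V))) = F & T = F

F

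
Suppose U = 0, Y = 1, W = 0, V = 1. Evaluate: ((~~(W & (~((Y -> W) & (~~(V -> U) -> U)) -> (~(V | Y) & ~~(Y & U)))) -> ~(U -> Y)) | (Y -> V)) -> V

Substituting U=0, Y=1, W=0, V=1:
Y -> W = 1 -> 0 = 0
V -> U = 1 -> 0 = 0
~(V -> U) = ~0 = 1
~~(V -> U) = ~1 = 0
~~(V -> U) -> U = 0 -> 0 = 1
(Y -> W) & (~~(V -> U) -> U) = 0 & 1 = 0
~((Y -> W) & (~~(V -> U) -> U)) = ~0 = 1
V | Y = 1 | 1 = 1
~(V | Y) = ~1 = 0
Y & U = 1 & 0 = 0
~(Y & U) = ~0 = 1
~~(Y & U) = ~1 = 0
~(V | Y) & ~~(Y & U) = 0 & 0 = 0
~((Y -> W) & (~~(V -> U) -> U)) -> (~(V | Y) & ~~(Y & U)) = 1 -> 0 = 0
W & (~((Y -> W) & (~~(V -> U) -> U)) -> (~(V | Y) & ~~(Y & U))) = 0 & 0 = 0
~(W & (~((Y -> W) & (~~(V -> U) -> U)) -> (~(V | Y) & ~~(Y & U)))) = ~0 = 1
~~(W & (~((Y -> W) & (~~(V -> U) -> U)) -> (~(V | Y) & ~~(Y & U)))) = ~1 = 0
U -> Y = 0 -> 1 = 1
~(U -> Y) = ~1 = 0
~~(W & (~((Y -> W) & (~~(V -> U) -> U)) -> (~(V | Y) & ~~(Y & U)))) -> ~(U -> Y) = 0 -> 0 = 1
Y -> V = 1 -> 1 = 1
(~~(W & (~((Y -> W) & (~~(V -> U) -> U)) -> (~(V | Y) & ~~(Y & U)))) -> ~(U -> Y)) | (Y -> V) = 1 | 1 = 1
((~~(W & (~((Y -> W) & (~~(V -> U) -> U)) -> (~(V | Y) & ~~(Y & U)))) -> ~(U -> Y)) | (Y -> V)) -> V = 1 -> 1 = 1

1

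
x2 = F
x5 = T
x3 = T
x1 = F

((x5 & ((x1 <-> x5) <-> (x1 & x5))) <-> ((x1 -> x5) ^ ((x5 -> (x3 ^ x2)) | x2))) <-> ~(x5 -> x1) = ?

x1 <-> x5 = F <-> T = F
x1 & x5 = F & T = F
(x1 <-> x5) <-> (x1 & x5) = F <-> F = T
x5 & ((x1 <-> x5) <-> (x1 & x5)) = T & T = T
x1 -> x5 = F -> T = T
x3 ^ x2 = T ^ F = T
x5 -> (x3 ^ x2) = T -> T = T
(x5 -> (x3 ^ x2)) | x2 = T | F = T
(x1 -> x5) ^ ((x5 -> (x3 ^ x2)) | x2) = T ^ T = F
(x5 & ((x1 <-> x5) <-> (x1 & x5))) <-> ((x1 -> x5) ^ ((x5 -> (x3 ^ x2)) | x2)) = T <-> F = F
x5 -> x1 = T -> F = F
~(x5 -> x1) = ~F = T
((x5 & ((x1 <-> x5) <-> (x1 & x5))) <-> ((x1 -> x5) ^ ((x5 -> (x3 ^ x2)) | x2))) <-> ~(x5 -> x1) = F <-> T = F

F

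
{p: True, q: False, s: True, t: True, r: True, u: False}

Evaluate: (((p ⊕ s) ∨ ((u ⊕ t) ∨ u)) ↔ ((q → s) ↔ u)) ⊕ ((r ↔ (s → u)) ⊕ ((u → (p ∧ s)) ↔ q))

False

p ⊕ s = True ⊕ True = False
u ⊕ t = False ⊕ True = True
(u ⊕ t) ∨ u = True ∨ False = True
(p ⊕ s) ∨ ((u ⊕ t) ∨ u) = False ∨ True = True
q → s = False → True = True
(q → s) ↔ u = True ↔ False = False
((p ⊕ s) ∨ ((u ⊕ t) ∨ u)) ↔ ((q → s) ↔ u) = True ↔ False = False
s → u = True → False = False
r ↔ (s → u) = True ↔ False = False
p ∧ s = True ∧ True = True
u → (p ∧ s) = False → True = True
(u → (p ∧ s)) ↔ q = True ↔ False = False
(r ↔ (s → u)) ⊕ ((u → (p ∧ s)) ↔ q) = False ⊕ False = False
(((p ⊕ s) ∨ ((u ⊕ t) ∨ u)) ↔ ((q → s) ↔ u)) ⊕ ((r ↔ (s → u)) ⊕ ((u → (p ∧ s)) ↔ q)) = False ⊕ False = False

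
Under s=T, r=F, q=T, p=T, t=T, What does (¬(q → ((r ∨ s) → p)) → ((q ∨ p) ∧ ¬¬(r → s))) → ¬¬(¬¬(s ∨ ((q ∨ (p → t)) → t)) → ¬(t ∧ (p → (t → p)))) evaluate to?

F

r ∨ s = F ∨ T = T
(r ∨ s) → p = T → T = T
q → ((r ∨ s) → p) = T → T = T
¬(q → ((r ∨ s) → p)) = ¬T = F
q ∨ p = T ∨ T = T
r → s = F → T = T
¬(r → s) = ¬T = F
¬¬(r → s) = ¬F = T
(q ∨ p) ∧ ¬¬(r → s) = T ∧ T = T
¬(q → ((r ∨ s) → p)) → ((q ∨ p) ∧ ¬¬(r → s)) = F → T = T
p → t = T → T = T
q ∨ (p → t) = T ∨ T = T
(q ∨ (p → t)) → t = T → T = T
s ∨ ((q ∨ (p → t)) → t) = T ∨ T = T
¬(s ∨ ((q ∨ (p → t)) → t)) = ¬T = F
¬¬(s ∨ ((q ∨ (p → t)) → t)) = ¬F = T
t → p = T → T = T
p → (t → p) = T → T = T
t ∧ (p → (t → p)) = T ∧ T = T
¬(t ∧ (p → (t → p))) = ¬T = F
¬¬(s ∨ ((q ∨ (p → t)) → t)) → ¬(t ∧ (p → (t → p))) = T → F = F
¬(¬¬(s ∨ ((q ∨ (p → t)) → t)) → ¬(t ∧ (p → (t → p)))) = ¬F = T
¬¬(¬¬(s ∨ ((q ∨ (p → t)) → t)) → ¬(t ∧ (p → (t → p)))) = ¬T = F
(¬(q → ((r ∨ s) → p)) → ((q ∨ p) ∧ ¬¬(r → s))) → ¬¬(¬¬(s ∨ ((q ∨ (p → t)) → t)) → ¬(t ∧ (p → (t → p)))) = T → F = F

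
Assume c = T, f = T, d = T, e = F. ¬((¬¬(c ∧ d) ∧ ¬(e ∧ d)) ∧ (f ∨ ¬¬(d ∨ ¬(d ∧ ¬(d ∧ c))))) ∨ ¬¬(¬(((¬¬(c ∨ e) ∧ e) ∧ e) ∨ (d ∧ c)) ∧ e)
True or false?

c ∧ d = T ∧ T = T
¬(c ∧ d) = ¬T = F
¬¬(c ∧ d) = ¬F = T
e ∧ d = F ∧ T = F
¬(e ∧ d) = ¬F = T
¬¬(c ∧ d) ∧ ¬(e ∧ d) = T ∧ T = T
d ∧ c = T ∧ T = T
¬(d ∧ c) = ¬T = F
d ∧ ¬(d ∧ c) = T ∧ F = F
¬(d ∧ ¬(d ∧ c)) = ¬F = T
d ∨ ¬(d ∧ ¬(d ∧ c)) = T ∨ T = T
¬(d ∨ ¬(d ∧ ¬(d ∧ c))) = ¬T = F
¬¬(d ∨ ¬(d ∧ ¬(d ∧ c))) = ¬F = T
f ∨ ¬¬(d ∨ ¬(d ∧ ¬(d ∧ c))) = T ∨ T = T
(¬¬(c ∧ d) ∧ ¬(e ∧ d)) ∧ (f ∨ ¬¬(d ∨ ¬(d ∧ ¬(d ∧ c)))) = T ∧ T = T
¬((¬¬(c ∧ d) ∧ ¬(e ∧ d)) ∧ (f ∨ ¬¬(d ∨ ¬(d ∧ ¬(d ∧ c))))) = ¬T = F
c ∨ e = T ∨ F = T
¬(c ∨ e) = ¬T = F
¬¬(c ∨ e) = ¬F = T
¬¬(c ∨ e) ∧ e = T ∧ F = F
(¬¬(c ∨ e) ∧ e) ∧ e = F ∧ F = F
d ∧ c = T ∧ T = T
((¬¬(c ∨ e) ∧ e) ∧ e) ∨ (d ∧ c) = F ∨ T = T
¬(((¬¬(c ∨ e) ∧ e) ∧ e) ∨ (d ∧ c)) = ¬T = F
¬(((¬¬(c ∨ e) ∧ e) ∧ e) ∨ (d ∧ c)) ∧ e = F ∧ F = F
¬(¬(((¬¬(c ∨ e) ∧ e) ∧ e) ∨ (d ∧ c)) ∧ e) = ¬F = T
¬¬(¬(((¬¬(c ∨ e) ∧ e) ∧ e) ∨ (d ∧ c)) ∧ e) = ¬T = F
¬((¬¬(c ∧ d) ∧ ¬(e ∧ d)) ∧ (f ∨ ¬¬(d ∨ ¬(d ∧ ¬(d ∧ c))))) ∨ ¬¬(¬(((¬¬(c ∨ e) ∧ e) ∧ e) ∨ (d ∧ c)) ∧ e) = F ∨ F = F

F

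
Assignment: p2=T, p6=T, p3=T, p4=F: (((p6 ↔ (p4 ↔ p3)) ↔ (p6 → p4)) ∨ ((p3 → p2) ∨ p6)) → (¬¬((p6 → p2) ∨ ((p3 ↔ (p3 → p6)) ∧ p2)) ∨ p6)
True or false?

p4 ↔ p3 = F ↔ T = F
p6 ↔ (p4 ↔ p3) = T ↔ F = F
p6 → p4 = T → F = F
(p6 ↔ (p4 ↔ p3)) ↔ (p6 → p4) = F ↔ F = T
p3 → p2 = T → T = T
(p3 → p2) ∨ p6 = T ∨ T = T
((p6 ↔ (p4 ↔ p3)) ↔ (p6 → p4)) ∨ ((p3 → p2) ∨ p6) = T ∨ T = T
p6 → p2 = T → T = T
p3 → p6 = T → T = T
p3 ↔ (p3 → p6) = T ↔ T = T
(p3 ↔ (p3 → p6)) ∧ p2 = T ∧ T = T
(p6 → p2) ∨ ((p3 ↔ (p3 → p6)) ∧ p2) = T ∨ T = T
¬((p6 → p2) ∨ ((p3 ↔ (p3 → p6)) ∧ p2)) = ¬T = F
¬¬((p6 → p2) ∨ ((p3 ↔ (p3 → p6)) ∧ p2)) = ¬F = T
¬¬((p6 → p2) ∨ ((p3 ↔ (p3 → p6)) ∧ p2)) ∨ p6 = T ∨ T = T
(((p6 ↔ (p4 ↔ p3)) ↔ (p6 → p4)) ∨ ((p3 → p2) ∨ p6)) → (¬¬((p6 → p2) ∨ ((p3 ↔ (p3 → p6)) ∧ p2)) ∨ p6) = T → T = T

T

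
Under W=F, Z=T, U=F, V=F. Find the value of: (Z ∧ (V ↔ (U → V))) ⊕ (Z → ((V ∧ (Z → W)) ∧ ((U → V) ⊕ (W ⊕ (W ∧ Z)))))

U → V = F → F = T
V ↔ (U → V) = F ↔ T = F
Z ∧ (V ↔ (U → V)) = T ∧ F = F
Z → W = T → F = F
V ∧ (Z → W) = F ∧ F = F
U → V = F → F = T
W ∧ Z = F ∧ T = F
W ⊕ (W ∧ Z) = F ⊕ F = F
(U → V) ⊕ (W ⊕ (W ∧ Z)) = T ⊕ F = T
(V ∧ (Z → W)) ∧ ((U → V) ⊕ (W ⊕ (W ∧ Z))) = F ∧ T = F
Z → ((V ∧ (Z → W)) ∧ ((U → V) ⊕ (W ⊕ (W ∧ Z)))) = T → F = F
(Z ∧ (V ↔ (U → V))) ⊕ (Z → ((V ∧ (Z → W)) ∧ ((U → V) ⊕ (W ⊕ (W ∧ Z))))) = F ⊕ F = F

F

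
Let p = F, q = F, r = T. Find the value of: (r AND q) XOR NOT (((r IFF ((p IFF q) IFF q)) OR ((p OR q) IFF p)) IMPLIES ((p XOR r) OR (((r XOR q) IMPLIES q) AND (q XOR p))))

r AND q = T AND F = F
p IFF q = F IFF F = T
(p IFF q) IFF q = T IFF F = F
r IFF ((p IFF q) IFF q) = T IFF F = F
p OR q = F OR F = F
(p OR q) IFF p = F IFF F = T
(r IFF ((p IFF q) IFF q)) OR ((p OR q) IFF p) = F OR T = T
p XOR r = F XOR T = T
r XOR q = T XOR F = T
(r XOR q) IMPLIES q = T IMPLIES F = F
q XOR p = F XOR F = F
((r XOR q) IMPLIES q) AND (q XOR p) = F AND F = F
(p XOR r) OR (((r XOR q) IMPLIES q) AND (q XOR p)) = T OR F = T
((r IFF ((p IFF q) IFF q)) OR ((p OR q) IFF p)) IMPLIES ((p XOR r) OR (((r XOR q) IMPLIES q) AND (q XOR p))) = T IMPLIES T = T
NOT (((r IFF ((p IFF q) IFF q)) OR ((p OR q) IFF p)) IMPLIES ((p XOR r) OR (((r XOR q) IMPLIES q) AND (q XOR p)))) = NOT T = F
(r AND q) XOR NOT (((r IFF ((p IFF q) IFF q)) OR ((p OR q) IFF p)) IMPLIES ((p XOR r) OR (((r XOR q) IMPLIES q) AND (q XOR p)))) = F XOR F = F

F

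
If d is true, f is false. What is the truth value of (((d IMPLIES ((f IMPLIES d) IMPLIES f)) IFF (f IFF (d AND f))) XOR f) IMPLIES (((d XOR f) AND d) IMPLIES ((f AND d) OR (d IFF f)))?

Substituting d=True, f=False:
f IMPLIES d = False IMPLIES True = True
(f IMPLIES d) IMPLIES f = True IMPLIES False = False
d IMPLIES ((f IMPLIES d) IMPLIES f) = True IMPLIES False = False
d AND f = True AND False = False
f IFF (d AND f) = False IFF False = True
(d IMPLIES ((f IMPLIES d) IMPLIES f)) IFF (f IFF (d AND f)) = False IFF True = False
((d IMPLIES ((f IMPLIES d) IMPLIES f)) IFF (f IFF (d AND f))) XOR f = False XOR False = False
d XOR f = True XOR False = True
(d XOR f) AND d = True AND True = True
f AND d = False AND True = False
d IFF f = True IFF False = False
(f AND d) OR (d IFF f) = False OR False = False
((d XOR f) AND d) IMPLIES ((f AND d) OR (d IFF f)) = True IMPLIES False = False
(((d IMPLIES ((f IMPLIES d) IMPLIES f)) IFF (f IFF (d AND f))) XOR f) IMPLIES (((d XOR f) AND d) IMPLIES ((f AND d) OR (d IFF f))) = False IMPLIES False = True

True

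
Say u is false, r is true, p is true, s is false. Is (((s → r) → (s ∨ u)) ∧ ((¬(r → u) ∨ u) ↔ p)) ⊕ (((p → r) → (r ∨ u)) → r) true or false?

s → r = F → T = T
s ∨ u = F ∨ F = F
(s → r) → (s ∨ u) = T → F = F
r → u = T → F = F
¬(r → u) = ¬F = T
¬(r → u) ∨ u = T ∨ F = T
(¬(r → u) ∨ u) ↔ p = T ↔ T = T
((s → r) → (s ∨ u)) ∧ ((¬(r → u) ∨ u) ↔ p) = F ∧ T = F
p → r = T → T = T
r ∨ u = T ∨ F = T
(p → r) → (r ∨ u) = T → T = T
((p → r) → (r ∨ u)) → r = T → T = T
(((s → r) → (s ∨ u)) ∧ ((¬(r → u) ∨ u) ↔ p)) ⊕ (((p → r) → (r ∨ u)) → r) = F ⊕ T = T

T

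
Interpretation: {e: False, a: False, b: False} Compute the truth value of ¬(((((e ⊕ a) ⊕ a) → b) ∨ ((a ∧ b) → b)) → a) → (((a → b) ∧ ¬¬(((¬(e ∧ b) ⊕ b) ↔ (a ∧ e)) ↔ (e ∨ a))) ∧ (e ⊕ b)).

e ⊕ a = False ⊕ False = False
(e ⊕ a) ⊕ a = False ⊕ False = False
((e ⊕ a) ⊕ a) → b = False → False = True
a ∧ b = False ∧ False = False
(a ∧ b) → b = False → False = True
(((e ⊕ a) ⊕ a) → b) ∨ ((a ∧ b) → b) = True ∨ True = True
((((e ⊕ a) ⊕ a) → b) ∨ ((a ∧ b) → b)) → a = True → False = False
¬(((((e ⊕ a) ⊕ a) → b) ∨ ((a ∧ b) → b)) → a) = ¬False = True
a → b = False → False = True
e ∧ b = False ∧ False = False
¬(e ∧ b) = ¬False = True
¬(e ∧ b) ⊕ b = True ⊕ False = True
a ∧ e = False ∧ False = False
(¬(e ∧ b) ⊕ b) ↔ (a ∧ e) = True ↔ False = False
e ∨ a = False ∨ False = False
((¬(e ∧ b) ⊕ b) ↔ (a ∧ e)) ↔ (e ∨ a) = False ↔ False = True
¬(((¬(e ∧ b) ⊕ b) ↔ (a ∧ e)) ↔ (e ∨ a)) = ¬True = False
¬¬(((¬(e ∧ b) ⊕ b) ↔ (a ∧ e)) ↔ (e ∨ a)) = ¬False = True
(a → b) ∧ ¬¬(((¬(e ∧ b) ⊕ b) ↔ (a ∧ e)) ↔ (e ∨ a)) = True ∧ True = True
e ⊕ b = False ⊕ False = False
((a → b) ∧ ¬¬(((¬(e ∧ b) ⊕ b) ↔ (a ∧ e)) ↔ (e ∨ a))) ∧ (e ⊕ b) = True ∧ False = False
¬(((((e ⊕ a) ⊕ a) → b) ∨ ((a ∧ b) → b)) → a) → (((a → b) ∧ ¬¬(((¬(e ∧ b) ⊕ b) ↔ (a ∧ e)) ↔ (e ∨ a))) ∧ (e ⊕ b)) = True → False = False

False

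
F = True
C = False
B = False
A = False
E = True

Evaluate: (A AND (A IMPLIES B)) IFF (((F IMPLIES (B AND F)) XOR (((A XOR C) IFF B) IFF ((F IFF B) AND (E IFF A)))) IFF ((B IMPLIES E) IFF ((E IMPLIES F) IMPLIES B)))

False

A IMPLIES B = False IMPLIES False = True
A AND (A IMPLIES B) = False AND True = False
B AND F = False AND True = False
F IMPLIES (B AND F) = True IMPLIES False = False
A XOR C = False XOR False = False
(A XOR C) IFF B = False IFF False = True
F IFF B = True IFF False = False
E IFF A = True IFF False = False
(F IFF B) AND (E IFF A) = False AND False = False
((A XOR C) IFF B) IFF ((F IFF B) AND (E IFF A)) = True IFF False = False
(F IMPLIES (B AND F)) XOR (((A XOR C) IFF B) IFF ((F IFF B) AND (E IFF A))) = False XOR False = False
B IMPLIES E = False IMPLIES True = True
E IMPLIES F = True IMPLIES True = True
(E IMPLIES F) IMPLIES B = True IMPLIES False = False
(B IMPLIES E) IFF ((E IMPLIES F) IMPLIES B) = True IFF False = False
((F IMPLIES (B AND F)) XOR (((A XOR C) IFF B) IFF ((F IFF B) AND (E IFF A)))) IFF ((B IMPLIES E) IFF ((E IMPLIES F) IMPLIES B)) = False IFF False = True
(A AND (A IMPLIES B)) IFF (((F IMPLIES (B AND F)) XOR (((A XOR C) IFF B) IFF ((F IFF B) AND (E IFF A)))) IFF ((B IMPLIES E) IFF ((E IMPLIES F) IMPLIES B))) = False IFF True = False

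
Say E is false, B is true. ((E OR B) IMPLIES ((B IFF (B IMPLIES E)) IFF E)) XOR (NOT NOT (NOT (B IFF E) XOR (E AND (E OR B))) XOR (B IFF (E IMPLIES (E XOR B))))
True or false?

Substituting E=F, B=T:
E OR B = F OR T = T
B IMPLIES E = T IMPLIES F = F
B IFF (B IMPLIES E) = T IFF F = F
(B IFF (B IMPLIES E)) IFF E = F IFF F = T
(E OR B) IMPLIES ((B IFF (B IMPLIES E)) IFF E) = T IMPLIES T = T
B IFF E = T IFF F = F
NOT (B IFF E) = NOT F = T
E OR B = F OR T = T
E AND (E OR B) = F AND T = F
NOT (B IFF E) XOR (E AND (E OR B)) = T XOR F = T
NOT (NOT (B IFF E) XOR (E AND (E OR B))) = NOT T = F
NOT NOT (NOT (B IFF E) XOR (E AND (E OR B))) = NOT F = T
E XOR B = F XOR T = T
E IMPLIES (E XOR B) = F IMPLIES T = T
B IFF (E IMPLIES (E XOR B)) = T IFF T = T
NOT NOT (NOT (B IFF E) XOR (E AND (E OR B))) XOR (B IFF (E IMPLIES (E XOR B))) = T XOR T = F
((E OR B) IMPLIES ((B IFF (B IMPLIES E)) IFF E)) XOR (NOT NOT (NOT (B IFF E) XOR (E AND (E OR B))) XOR (B IFF (E IMPLIES (E XOR B)))) = T XOR F = T

T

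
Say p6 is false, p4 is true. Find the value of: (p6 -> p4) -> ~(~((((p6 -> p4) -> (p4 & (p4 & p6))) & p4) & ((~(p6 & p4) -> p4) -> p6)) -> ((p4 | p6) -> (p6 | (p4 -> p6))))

1

p6 -> p4 = 0 -> 1 = 1
p6 -> p4 = 0 -> 1 = 1
p4 & p6 = 1 & 0 = 0
p4 & (p4 & p6) = 1 & 0 = 0
(p6 -> p4) -> (p4 & (p4 & p6)) = 1 -> 0 = 0
((p6 -> p4) -> (p4 & (p4 & p6))) & p4 = 0 & 1 = 0
p6 & p4 = 0 & 1 = 0
~(p6 & p4) = ~0 = 1
~(p6 & p4) -> p4 = 1 -> 1 = 1
(~(p6 & p4) -> p4) -> p6 = 1 -> 0 = 0
(((p6 -> p4) -> (p4 & (p4 & p6))) & p4) & ((~(p6 & p4) -> p4) -> p6) = 0 & 0 = 0
~((((p6 -> p4) -> (p4 & (p4 & p6))) & p4) & ((~(p6 & p4) -> p4) -> p6)) = ~0 = 1
p4 | p6 = 1 | 0 = 1
p4 -> p6 = 1 -> 0 = 0
p6 | (p4 -> p6) = 0 | 0 = 0
(p4 | p6) -> (p6 | (p4 -> p6)) = 1 -> 0 = 0
~((((p6 -> p4) -> (p4 & (p4 & p6))) & p4) & ((~(p6 & p4) -> p4) -> p6)) -> ((p4 | p6) -> (p6 | (p4 -> p6))) = 1 -> 0 = 0
~(~((((p6 -> p4) -> (p4 & (p4 & p6))) & p4) & ((~(p6 & p4) -> p4) -> p6)) -> ((p4 | p6) -> (p6 | (p4 -> p6)))) = ~0 = 1
(p6 -> p4) -> ~(~((((p6 -> p4) -> (p4 & (p4 & p6))) & p4) & ((~(p6 & p4) -> p4) -> p6)) -> ((p4 | p6) -> (p6 | (p4 -> p6)))) = 1 -> 1 = 1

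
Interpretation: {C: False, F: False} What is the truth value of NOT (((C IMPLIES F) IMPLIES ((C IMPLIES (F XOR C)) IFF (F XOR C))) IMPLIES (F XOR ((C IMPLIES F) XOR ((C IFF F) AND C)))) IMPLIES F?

True

C IMPLIES F = False IMPLIES False = True
F XOR C = False XOR False = False
C IMPLIES (F XOR C) = False IMPLIES False = True
F XOR C = False XOR False = False
(C IMPLIES (F XOR C)) IFF (F XOR C) = True IFF False = False
(C IMPLIES F) IMPLIES ((C IMPLIES (F XOR C)) IFF (F XOR C)) = True IMPLIES False = False
C IMPLIES F = False IMPLIES False = True
C IFF F = False IFF False = True
(C IFF F) AND C = True AND False = False
(C IMPLIES F) XOR ((C IFF F) AND C) = True XOR False = True
F XOR ((C IMPLIES F) XOR ((C IFF F) AND C)) = False XOR True = True
((C IMPLIES F) IMPLIES ((C IMPLIES (F XOR C)) IFF (F XOR C))) IMPLIES (F XOR ((C IMPLIES F) XOR ((C IFF F) AND C))) = False IMPLIES True = True
NOT (((C IMPLIES F) IMPLIES ((C IMPLIES (F XOR C)) IFF (F XOR C))) IMPLIES (F XOR ((C IMPLIES F) XOR ((C IFF F) AND C)))) = NOT True = False
NOT (((C IMPLIES F) IMPLIES ((C IMPLIES (F XOR C)) IFF (F XOR C))) IMPLIES (F XOR ((C IMPLIES F) XOR ((C IFF F) AND C)))) IMPLIES F = False IMPLIES False = True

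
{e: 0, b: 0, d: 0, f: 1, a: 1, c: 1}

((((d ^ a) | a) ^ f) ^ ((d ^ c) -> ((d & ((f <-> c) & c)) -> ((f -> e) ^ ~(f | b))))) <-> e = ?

Substituting e=0, b=0, d=0, f=1, a=1, c=1:
d ^ a = 0 ^ 1 = 1
(d ^ a) | a = 1 | 1 = 1
((d ^ a) | a) ^ f = 1 ^ 1 = 0
d ^ c = 0 ^ 1 = 1
f <-> c = 1 <-> 1 = 1
(f <-> c) & c = 1 & 1 = 1
d & ((f <-> c) & c) = 0 & 1 = 0
f -> e = 1 -> 0 = 0
f | b = 1 | 0 = 1
~(f | b) = ~1 = 0
(f -> e) ^ ~(f | b) = 0 ^ 0 = 0
(d & ((f <-> c) & c)) -> ((f -> e) ^ ~(f | b)) = 0 -> 0 = 1
(d ^ c) -> ((d & ((f <-> c) & c)) -> ((f -> e) ^ ~(f | b))) = 1 -> 1 = 1
(((d ^ a) | a) ^ f) ^ ((d ^ c) -> ((d & ((f <-> c) & c)) -> ((f -> e) ^ ~(f | b)))) = 0 ^ 1 = 1
((((d ^ a) | a) ^ f) ^ ((d ^ c) -> ((d & ((f <-> c) & c)) -> ((f -> e) ^ ~(f | b))))) <-> e = 1 <-> 0 = 0

0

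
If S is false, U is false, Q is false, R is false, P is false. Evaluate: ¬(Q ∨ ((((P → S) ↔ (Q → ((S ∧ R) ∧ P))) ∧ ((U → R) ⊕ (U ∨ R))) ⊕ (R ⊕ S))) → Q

T

Substituting S=F, U=F, Q=F, R=F, P=F:
P → S = F → F = T
S ∧ R = F ∧ F = F
(S ∧ R) ∧ P = F ∧ F = F
Q → ((S ∧ R) ∧ P) = F → F = T
(P → S) ↔ (Q → ((S ∧ R) ∧ P)) = T ↔ T = T
U → R = F → F = T
U ∨ R = F ∨ F = F
(U → R) ⊕ (U ∨ R) = T ⊕ F = T
((P → S) ↔ (Q → ((S ∧ R) ∧ P))) ∧ ((U → R) ⊕ (U ∨ R)) = T ∧ T = T
R ⊕ S = F ⊕ F = F
(((P → S) ↔ (Q → ((S ∧ R) ∧ P))) ∧ ((U → R) ⊕ (U ∨ R))) ⊕ (R ⊕ S) = T ⊕ F = T
Q ∨ ((((P → S) ↔ (Q → ((S ∧ R) ∧ P))) ∧ ((U → R) ⊕ (U ∨ R))) ⊕ (R ⊕ S)) = F ∨ T = T
¬(Q ∨ ((((P → S) ↔ (Q → ((S ∧ R) ∧ P))) ∧ ((U → R) ⊕ (U ∨ R))) ⊕ (R ⊕ S))) = ¬T = F
¬(Q ∨ ((((P → S) ↔ (Q → ((S ∧ R) ∧ P))) ∧ ((U → R) ⊕ (U ∨ R))) ⊕ (R ⊕ S))) → Q = F → F = T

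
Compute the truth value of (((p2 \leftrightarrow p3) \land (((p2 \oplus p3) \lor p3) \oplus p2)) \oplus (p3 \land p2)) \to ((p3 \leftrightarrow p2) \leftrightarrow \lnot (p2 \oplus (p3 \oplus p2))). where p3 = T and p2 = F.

p2 \leftrightarrow p3 = F \leftrightarrow T = F
p2 \oplus p3 = F \oplus T = T
(p2 \oplus p3) \lor p3 = T \lor T = T
((p2 \oplus p3) \lor p3) \oplus p2 = T \oplus F = T
(p2 \leftrightarrow p3) \land (((p2 \oplus p3) \lor p3) \oplus p2) = F \land T = F
p3 \land p2 = T \land F = F
((p2 \leftrightarrow p3) \land (((p2 \oplus p3) \lor p3) \oplus p2)) \oplus (p3 \land p2) = F \oplus F = F
p3 \leftrightarrow p2 = T \leftrightarrow F = F
p3 \oplus p2 = T \oplus F = T
p2 \oplus (p3 \oplus p2) = F \oplus T = T
\lnot (p2 \oplus (p3 \oplus p2)) = \lnot T = F
(p3 \leftrightarrow p2) \leftrightarrow \lnot (p2 \oplus (p3 \oplus p2)) = F \leftrightarrow F = T
(((p2 \leftrightarrow p3) \land (((p2 \oplus p3) \lor p3) \oplus p2)) \oplus (p3 \land p2)) \to ((p3 \leftrightarrow p2) \leftrightarrow \lnot (p2 \oplus (p3 \oplus p2))) = F \to T = T

T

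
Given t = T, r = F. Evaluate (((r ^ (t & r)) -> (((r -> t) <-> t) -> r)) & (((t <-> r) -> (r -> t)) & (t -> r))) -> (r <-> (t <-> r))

T

Substituting t=T, r=F:
t & r = T & F = F
r ^ (t & r) = F ^ F = F
r -> t = F -> T = T
(r -> t) <-> t = T <-> T = T
((r -> t) <-> t) -> r = T -> F = F
(r ^ (t & r)) -> (((r -> t) <-> t) -> r) = F -> F = T
t <-> r = T <-> F = F
r -> t = F -> T = T
(t <-> r) -> (r -> t) = F -> T = T
t -> r = T -> F = F
((t <-> r) -> (r -> t)) & (t -> r) = T & F = F
((r ^ (t & r)) -> (((r -> t) <-> t) -> r)) & (((t <-> r) -> (r -> t)) & (t -> r)) = T & F = F
t <-> r = T <-> F = F
r <-> (t <-> r) = F <-> F = T
(((r ^ (t & r)) -> (((r -> t) <-> t) -> r)) & (((t <-> r) -> (r -> t)) & (t -> r))) -> (r <-> (t <-> r)) = F -> T = T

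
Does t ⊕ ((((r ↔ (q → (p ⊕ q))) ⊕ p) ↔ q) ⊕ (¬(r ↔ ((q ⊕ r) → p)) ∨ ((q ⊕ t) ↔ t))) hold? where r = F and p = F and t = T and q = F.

p ⊕ q = F ⊕ F = F
q → (p ⊕ q) = F → F = T
r ↔ (q → (p ⊕ q)) = F ↔ T = F
(r ↔ (q → (p ⊕ q))) ⊕ p = F ⊕ F = F
((r ↔ (q → (p ⊕ q))) ⊕ p) ↔ q = F ↔ F = T
q ⊕ r = F ⊕ F = F
(q ⊕ r) → p = F → F = T
r ↔ ((q ⊕ r) → p) = F ↔ T = F
¬(r ↔ ((q ⊕ r) → p)) = ¬F = T
q ⊕ t = F ⊕ T = T
(q ⊕ t) ↔ t = T ↔ T = T
¬(r ↔ ((q ⊕ r) → p)) ∨ ((q ⊕ t) ↔ t) = T ∨ T = T
(((r ↔ (q → (p ⊕ q))) ⊕ p) ↔ q) ⊕ (¬(r ↔ ((q ⊕ r) → p)) ∨ ((q ⊕ t) ↔ t)) = T ⊕ T = F
t ⊕ ((((r ↔ (q → (p ⊕ q))) ⊕ p) ↔ q) ⊕ (¬(r ↔ ((q ⊕ r) → p)) ∨ ((q ⊕ t) ↔ t))) = T ⊕ F = T

T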